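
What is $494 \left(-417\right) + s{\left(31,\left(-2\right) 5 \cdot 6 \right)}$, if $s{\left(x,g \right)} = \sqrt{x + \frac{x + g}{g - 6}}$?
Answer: $-205998 + \frac{5 \sqrt{5478}}{66} \approx -2.0599 \cdot 10^{5}$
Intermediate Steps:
$s{\left(x,g \right)} = \sqrt{x + \frac{g + x}{-6 + g}}$
$494 \left(-417\right) + s{\left(31,\left(-2\right) 5 \cdot 6 \right)} = 494 \left(-417\right) + \sqrt{\frac{\left(-2\right) 5 \cdot 6 + 31 + 31 \left(-6 + \left(-2\right) 5 \cdot 6\right)}{-6 + \left(-2\right) 5 \cdot 6}} = -205998 + \sqrt{\frac{\left(-10\right) 6 + 31 + 31 \left(-6 - 60\right)}{-6 - 60}} = -205998 + \sqrt{\frac{-60 + 31 + 31 \left(-6 - 60\right)}{-6 - 60}} = -205998 + \sqrt{\frac{-60 + 31 + 31 \left(-66\right)}{-66}} = -205998 + \sqrt{- \frac{-60 + 31 - 2046}{66}} = -205998 + \sqrt{\left(- \frac{1}{66}\right) \left(-2075\right)} = -205998 + \sqrt{\frac{2075}{66}} = -205998 + \frac{5 \sqrt{5478}}{66}$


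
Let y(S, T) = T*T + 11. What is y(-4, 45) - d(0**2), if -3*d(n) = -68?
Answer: 6040/3 ≈ 2013.3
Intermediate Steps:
y(S, T) = 11 + T**2 (y(S, T) = T**2 + 11 = 11 + T**2)
d(n) = 68/3 (d(n) = -1/3*(-68) = 68/3)
y(-4, 45) - d(0**2) = (11 + 45**2) - 1*68/3 = (11 + 2025) - 68/3 = 2036 - 68/3 = 6040/3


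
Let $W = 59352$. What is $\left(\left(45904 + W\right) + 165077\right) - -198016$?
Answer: $468349$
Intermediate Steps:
$\left(\left(45904 + W\right) + 165077\right) - -198016 = \left(\left(45904 + 59352\right) + 165077\right) - -198016 = \left(105256 + 165077\right) + 198016 = 270333 + 198016 = 468349$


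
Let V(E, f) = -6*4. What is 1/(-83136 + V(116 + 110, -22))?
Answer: -1/83160 ≈ -1.2025e-5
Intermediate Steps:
V(E, f) = -24
1/(-83136 + V(116 + 110, -22)) = 1/(-83136 - 24) = 1/(-83160) = -1/83160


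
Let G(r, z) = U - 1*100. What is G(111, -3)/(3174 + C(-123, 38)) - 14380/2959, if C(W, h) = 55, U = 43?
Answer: -46601683/9554611 ≈ -4.8774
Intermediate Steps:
G(r, z) = -57 (G(r, z) = 43 - 1*100 = 43 - 100 = -57)
G(111, -3)/(3174 + C(-123, 38)) - 14380/2959 = -57/(3174 + 55) - 14380/2959 = -57/3229 - 14380*1/2959 = -57*1/3229 - 14380/2959 = -57/3229 - 14380/2959 = -46601683/9554611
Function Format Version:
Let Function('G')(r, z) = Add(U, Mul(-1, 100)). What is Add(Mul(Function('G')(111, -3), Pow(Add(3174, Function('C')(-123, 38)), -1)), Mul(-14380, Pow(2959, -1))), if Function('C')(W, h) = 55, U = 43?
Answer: Rational(-46601683, 9554611) ≈ -4.8774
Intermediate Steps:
Function('G')(r, z) = -57 (Function('G')(r, z) = Add(43, Mul(-1, 100)) = Add(43, -100) = -57)
Add(Mul(Function('G')(111, -3), Pow(Add(3174, Function('C')(-123, 38)), -1)), Mul(-14380, Pow(2959, -1))) = Add(Mul(-57, Pow(Add(3174, 55), -1)), Mul(-14380, Pow(2959, -1))) = Add(Mul(-57, Pow(3229, -1)), Mul(-14380, Rational(1, 2959))) = Add(Mul(-57, Rational(1, 3229)), Rational(-14380, 2959)) = Add(Rational(-57, 3229), Rational(-14380, 2959)) = Rational(-46601683, 9554611)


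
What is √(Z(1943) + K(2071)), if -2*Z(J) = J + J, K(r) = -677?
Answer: 2*I*√655 ≈ 51.186*I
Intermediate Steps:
Z(J) = -J (Z(J) = -(J + J)/2 = -J)
√(Z(1943) + K(2071)) = √(-1*1943 - 677) = √(-1943 - 677) = √(-2620) = 2*I*√655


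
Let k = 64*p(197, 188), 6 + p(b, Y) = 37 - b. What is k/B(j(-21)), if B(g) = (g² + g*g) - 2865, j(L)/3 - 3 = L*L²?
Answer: -10624/1542787287 ≈ -6.8862e-6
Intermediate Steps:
p(b, Y) = 31 - b (p(b, Y) = -6 + (37 - b) = 31 - b)
j(L) = 9 + 3*L³ (j(L) = 9 + 3*(L*L²) = 9 + 3*L³)
B(g) = -2865 + 2*g² (B(g) = (g² + g²) - 2865 = 2*g² - 2865 = -2865 + 2*g²)
k = -10624 (k = 64*(31 - 1*197) = 64*(31 - 197) = 64*(-166) = -10624)
k/B(j(-21)) = -10624/(-2865 + 2*(9 + 3*(-21)³)²) = -10624/(-2865 + 2*(9 + 3*(-9261))²) = -10624/(-2865 + 2*(9 - 27783)²) = -10624/(-2865 + 2*(-27774)²) = -10624/(-2865 + 2*771395076) = -10624/(-2865 + 1542790152) = -10624/1542787287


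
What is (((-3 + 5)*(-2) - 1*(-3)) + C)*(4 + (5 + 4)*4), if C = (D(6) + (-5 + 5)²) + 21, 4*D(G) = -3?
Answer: 770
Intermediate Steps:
D(G) = -¾ (D(G) = (¼)*(-3) = -¾)
C = 81/4 (C = (-¾ + (-5 + 5)²) + 21 = (-¾ + 0²) + 21 = (-¾ + 0) + 21 = -¾ + 21 = 81/4 ≈ 20.250)
(((-3 + 5)*(-2) - 1*(-3)) + C)*(4 + (5 + 4)*4) = (((-3 + 5)*(-2) - 1*(-3)) + 81/4)*(4 + (5 + 4)*4) = ((2*(-2) + 3) + 81/4)*(4 + 9*4) = ((-4 + 3) + 81/4)*(4 + 36) = (-1 + 81/4)*40 = (77/4)*40 = 770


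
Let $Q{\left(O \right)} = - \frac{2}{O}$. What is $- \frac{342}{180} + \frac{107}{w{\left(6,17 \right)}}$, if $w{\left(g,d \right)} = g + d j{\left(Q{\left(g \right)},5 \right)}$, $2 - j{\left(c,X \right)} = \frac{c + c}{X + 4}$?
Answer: $\frac{1931}{2785} \approx 0.69336$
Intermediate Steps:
$j{\left(c,X \right)} = 2 - \frac{2 c}{4 + X}$ ($j{\left(c,X \right)} = 2 - \frac{c + c}{X + 4} = 2 - \frac{2 c}{4 + X}$)
$w{\left(g,d \right)} = g + d \left(2 + \frac{4}{9 g}\right)$ ($w{\left(g,d \right)} = g + d \frac{2 \left(4 + 5 - - \frac{2}{g}\right)}{4 + 5} = g + d \frac{2 \left(4 + 5 + \frac{2}{g}\right)}{9} = g + d 2 \cdot \frac{1}{9} \left(9 + \frac{2}{g}\right) = g + d \left(2 + \frac{4}{9 g}\right)$)
$- \frac{342}{180} + \frac{107}{w{\left(6,17 \right)}} = - \frac{342}{180} + \frac{107}{6 + 2 \cdot 17 + \frac{4}{9} \cdot 17 \cdot \frac{1}{6}} = \left(-342\right) \frac{1}{180} + \frac{107}{6 + 34 + \frac{4}{9} \cdot 17 \cdot \frac{1}{6}} = - \frac{19}{10} + \frac{107}{6 + 34 + \frac{34}{27}} = - \frac{19}{10} + \frac{107}{\frac{1114}{27}} = - \frac{19}{10} + 107 \cdot \frac{27}{1114} = - \frac{19}{10} + \frac{2889}{1114} = \frac{1931}{2785}$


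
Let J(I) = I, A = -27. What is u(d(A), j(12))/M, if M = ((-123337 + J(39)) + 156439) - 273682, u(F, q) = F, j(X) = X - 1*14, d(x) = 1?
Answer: -1/240541 ≈ -4.1573e-6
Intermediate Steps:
j(X) = -14 + X (j(X) = X - 14 = -14 + X)
M = -240541 (M = ((-123337 + 39) + 156439) - 273682 = (-123298 + 156439) - 273682 = 33141 - 273682 = -240541)
u(d(A), j(12))/M = 1/(-240541) = 1*(-1/240541) = -1/240541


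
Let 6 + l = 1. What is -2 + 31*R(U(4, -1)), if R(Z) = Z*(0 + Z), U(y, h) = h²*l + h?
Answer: 1114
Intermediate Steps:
l = -5 (l = -6 + 1 = -5)
U(y, h) = h - 5*h² (U(y, h) = h²*(-5) + h = -5*h² + h = h - 5*h²)
R(Z) = Z² (R(Z) = Z*Z = Z²)
-2 + 31*R(U(4, -1)) = -2 + 31*(-(1 - 5*(-1)))² = -2 + 31*(-(1 + 5))² = -2 + 31*(-1*6)² = -2 + 31*(-6)² = -2 + 31*36 = -2 + 1116 = 1114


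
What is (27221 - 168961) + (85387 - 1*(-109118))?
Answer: 52765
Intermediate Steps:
(27221 - 168961) + (85387 - 1*(-109118)) = -141740 + (85387 + 109118) = -141740 + 194505 = 52765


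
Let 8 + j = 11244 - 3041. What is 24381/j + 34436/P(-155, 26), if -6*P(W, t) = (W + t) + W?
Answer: 425035581/581845 ≈ 730.50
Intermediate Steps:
j = 8195 (j = -8 + (11244 - 3041) = -8 + 8203 = 8195)
P(W, t) = -W/3 - t/6 (P(W, t) = -((W + t) + W)/6 = -(t + 2*W)/6 = -W/3 - t/6)
24381/j + 34436/P(-155, 26) = 24381/8195 + 34436/(-⅓*(-155) - ⅙*26) = 24381*(1/8195) + 34436/(155/3 - 13/3) = 24381/8195 + 34436/(142/3) = 24381/8195 + 34436*(3/142) = 24381/8195 + 51654/71 = 425035581/581845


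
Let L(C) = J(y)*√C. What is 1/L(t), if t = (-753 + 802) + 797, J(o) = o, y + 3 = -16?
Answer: -√94/5358 ≈ -0.0018095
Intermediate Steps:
y = -19 (y = -3 - 16 = -19)
t = 846 (t = 49 + 797 = 846)
L(C) = -19*√C
1/L(t) = 1/(-57*√94) = -√94/5358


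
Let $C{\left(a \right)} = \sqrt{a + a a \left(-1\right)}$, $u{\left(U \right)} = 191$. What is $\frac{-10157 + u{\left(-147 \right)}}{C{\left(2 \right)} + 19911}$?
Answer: $- \frac{198433026}{396447923} + \frac{9966 i \sqrt{2}}{396447923} \approx -0.50053 + 3.5551 \cdot 10^{-5} i$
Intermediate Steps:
$C{\left(a \right)} = \sqrt{a - a^{2}}$ ($C{\left(a \right)} = \sqrt{a + a^{2} \left(-1\right)} = \sqrt{a - a^{2}}$)
$\frac{-10157 + u{\left(-147 \right)}}{C{\left(2 \right)} + 19911} = \frac{-10157 + 191}{\sqrt{2 \left(1 - 2\right)} + 19911} = - \frac{9966}{\sqrt{2 \left(1 - 2\right)} + 19911} = - \frac{9966}{\sqrt{2 \left(-1\right)} + 19911} = - \frac{9966}{\sqrt{-2} + 19911} = - \frac{9966}{i \sqrt{2} + 19911} = - \frac{9966}{19911 + i \sqrt{2}}$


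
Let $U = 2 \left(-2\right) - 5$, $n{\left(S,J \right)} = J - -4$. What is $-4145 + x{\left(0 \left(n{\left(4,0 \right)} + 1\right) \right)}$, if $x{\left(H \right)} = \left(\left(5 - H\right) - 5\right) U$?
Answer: $-4145$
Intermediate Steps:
$n{\left(S,J \right)} = 4 + J$ ($n{\left(S,J \right)} = J + 4 = 4 + J$)
$U = -9$ ($U = -4 - 5 = -9$)
$x{\left(H \right)} = 9 H$ ($x{\left(H \right)} = \left(\left(5 - H\right) - 5\right) \left(-9\right) = - H \left(-9\right) = 9 H$)
$-4145 + x{\left(0 \left(n{\left(4,0 \right)} + 1\right) \right)} = -4145 + 9 \cdot 0 \left(\left(4 + 0\right) + 1\right) = -4145 + 9 \cdot 0 \left(4 + 1\right) = -4145 + 9 \cdot 0 \cdot 5 = -4145 + 9 \cdot 0 = -4145 + 0 = -4145$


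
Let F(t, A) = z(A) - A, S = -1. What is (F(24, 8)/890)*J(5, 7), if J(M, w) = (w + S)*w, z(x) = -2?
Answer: -42/89 ≈ -0.47191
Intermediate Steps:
F(t, A) = -2 - A
J(M, w) = w*(-1 + w) (J(M, w) = (w - 1)*w = (-1 + w)*w = w*(-1 + w))
(F(24, 8)/890)*J(5, 7) = ((-2 - 1*8)/890)*(7*(-1 + 7)) = ((-2 - 8)*(1/890))*(7*6) = -10*1/890*42 = -1/89*42 = -42/89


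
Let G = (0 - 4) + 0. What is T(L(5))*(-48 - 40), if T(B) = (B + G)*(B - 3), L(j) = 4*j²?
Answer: -819456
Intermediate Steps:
G = -4 (G = -4 + 0 = -4)
T(B) = (-4 + B)*(-3 + B) (T(B) = (B - 4)*(B - 3) = (-4 + B)*(-3 + B))
T(L(5))*(-48 - 40) = (12 + (4*5²)² - 28*5²)*(-48 - 40) = (12 + (4*25)² - 28*25)*(-88) = (12 + 100² - 7*100)*(-88) = (12 + 10000 - 700)*(-88) = 9312*(-88) = -819456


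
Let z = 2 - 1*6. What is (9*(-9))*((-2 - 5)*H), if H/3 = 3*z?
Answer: -20412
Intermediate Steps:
z = -4 (z = 2 - 6 = -4)
H = -36 (H = 3*(3*(-4)) = 3*(-12) = -36)
(9*(-9))*((-2 - 5)*H) = (9*(-9))*((-2 - 5)*(-36)) = -(-567)*(-36) = -81*252 = -20412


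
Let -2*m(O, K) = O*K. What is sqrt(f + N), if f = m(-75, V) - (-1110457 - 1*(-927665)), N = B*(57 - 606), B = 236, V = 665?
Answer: sqrt(312662)/2 ≈ 279.58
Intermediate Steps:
m(O, K) = -K*O/2 (m(O, K) = -O*K/2 = -K*O/2)
N = -129564 (N = 236*(57 - 606) = 236*(-549) = -129564)
f = 415459/2 (f = -1/2*665*(-75) - (-1110457 - 1*(-927665)) = 49875/2 - (-1110457 + 927665) = 49875/2 - 1*(-182792) = 49875/2 + 182792 = 415459/2 ≈ 2.0773e+5)
sqrt(f + N) = sqrt(415459/2 - 129564) = sqrt(156331/2) = sqrt(312662)/2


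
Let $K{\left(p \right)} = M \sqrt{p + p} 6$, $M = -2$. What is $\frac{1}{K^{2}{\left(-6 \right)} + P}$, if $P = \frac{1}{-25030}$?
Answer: $- \frac{25030}{43251841} \approx -0.0005787$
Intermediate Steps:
$K{\left(p \right)} = - 12 \sqrt{2} \sqrt{p}$ ($K{\left(p \right)} = - 2 \sqrt{p + p} 6 = - 2 \sqrt{2 p} 6 = - 2 \sqrt{2} \sqrt{p} 6 = - 12 \sqrt{2} \sqrt{p}$)
$P = - \frac{1}{25030} \approx -3.9952 \cdot 10^{-5}$
$\frac{1}{K^{2}{\left(-6 \right)} + P} = \frac{1}{\left(- 12 \sqrt{2} \sqrt{-6}\right)^{2} - \frac{1}{25030}} = \frac{1}{\left(- 12 \sqrt{2} i \sqrt{6}\right)^{2} - \frac{1}{25030}} = \frac{1}{\left(- 24 i \sqrt{3}\right)^{2} - \frac{1}{25030}} = \frac{1}{-1728 - \frac{1}{25030}} = \frac{1}{- \frac{43251841}{25030}} = - \frac{25030}{43251841}$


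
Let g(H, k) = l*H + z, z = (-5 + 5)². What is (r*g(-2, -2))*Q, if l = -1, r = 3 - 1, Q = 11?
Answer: 44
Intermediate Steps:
r = 2
z = 0 (z = 0² = 0)
g(H, k) = -H (g(H, k) = -H + 0 = -H)
(r*g(-2, -2))*Q = (2*(-1*(-2)))*11 = (2*2)*11 = 4*11 = 44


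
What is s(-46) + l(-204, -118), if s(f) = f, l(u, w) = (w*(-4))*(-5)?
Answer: -2406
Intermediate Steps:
l(u, w) = 20*w (l(u, w) = -4*w*(-5) = 20*w)
s(-46) + l(-204, -118) = -46 + 20*(-118) = -46 - 2360 = -2406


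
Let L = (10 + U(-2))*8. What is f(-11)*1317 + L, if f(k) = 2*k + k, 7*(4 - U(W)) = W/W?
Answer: -303451/7 ≈ -43350.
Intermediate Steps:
U(W) = 27/7 (U(W) = 4 - W/(7*W) = 4 - ⅐*1 = 4 - ⅐ = 27/7)
f(k) = 3*k
L = 776/7 (L = (10 + 27/7)*8 = (97/7)*8 = 776/7 ≈ 110.86)
f(-11)*1317 + L = (3*(-11))*1317 + 776/7 = -33*1317 + 776/7 = -43461 + 776/7 = -303451/7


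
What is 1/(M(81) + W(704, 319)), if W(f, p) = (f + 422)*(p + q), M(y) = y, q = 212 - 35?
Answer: 1/558577 ≈ 1.7903e-6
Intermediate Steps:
q = 177
W(f, p) = (177 + p)*(422 + f) (W(f, p) = (f + 422)*(p + 177) = (422 + f)*(177 + p) = (177 + p)*(422 + f))
1/(M(81) + W(704, 319)) = 1/(81 + (74694 + 177*704 + 422*319 + 704*319)) = 1/(81 + (74694 + 124608 + 134618 + 224576)) = 1/(81 + 558496) = 1/558577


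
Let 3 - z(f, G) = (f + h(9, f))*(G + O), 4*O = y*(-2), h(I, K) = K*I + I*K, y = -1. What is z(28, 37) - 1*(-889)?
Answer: -19058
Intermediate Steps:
h(I, K) = 2*I*K (h(I, K) = I*K + I*K = 2*I*K)
O = ½ (O = (-1*(-2))/4 = (¼)*2 = ½ ≈ 0.50000)
z(f, G) = 3 - 19*f*(½ + G) (z(f, G) = 3 - (f + 2*9*f)*(G + ½) = 3 - (f + 18*f)*(½ + G) = 3 - 19*f*(½ + G))
z(28, 37) - 1*(-889) = (3 - 19/2*28 - 19*37*28) - 1*(-889) = (3 - 266 - 19684) + 889 = -19947 + 889 = -19058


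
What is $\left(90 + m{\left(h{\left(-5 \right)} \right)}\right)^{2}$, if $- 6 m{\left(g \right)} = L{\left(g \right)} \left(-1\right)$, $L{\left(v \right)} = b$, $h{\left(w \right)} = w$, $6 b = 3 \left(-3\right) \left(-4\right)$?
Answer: $8281$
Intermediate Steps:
$b = 6$ ($b = \frac{3 \left(-3\right) \left(-4\right)}{6} = \frac{\left(-9\right) \left(-4\right)}{6} = \frac{1}{6} \cdot 36 = 6$)
$L{\left(v \right)} = 6$
$m{\left(g \right)} = 1$ ($m{\left(g \right)} = - \frac{6 \left(-1\right)}{6} = \left(- \frac{1}{6}\right) \left(-6\right) = 1$)
$\left(90 + m{\left(h{\left(-5 \right)} \right)}\right)^{2} = \left(90 + 1\right)^{2} = 91^{2} = 8281$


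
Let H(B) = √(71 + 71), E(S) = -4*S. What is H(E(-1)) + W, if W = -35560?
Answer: -35560 + √142 ≈ -35548.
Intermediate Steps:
H(B) = √142
H(E(-1)) + W = √142 - 35560 = -35560 + √142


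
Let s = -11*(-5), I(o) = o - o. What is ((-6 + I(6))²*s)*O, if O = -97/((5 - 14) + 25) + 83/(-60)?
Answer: -58971/4 ≈ -14743.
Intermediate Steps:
I(o) = 0
O = -1787/240 (O = -97/(-9 + 25) + 83*(-1/60) = -97/16 - 83/60 = -1787/240 ≈ -7.4458)
s = 55
((-6 + I(6))²*s)*O = ((-6 + 0)²*55)*(-1787/240) = ((-6)²*55)*(-1787/240) = (36*55)*(-1787/240) = 1980*(-1787/240) = -58971/4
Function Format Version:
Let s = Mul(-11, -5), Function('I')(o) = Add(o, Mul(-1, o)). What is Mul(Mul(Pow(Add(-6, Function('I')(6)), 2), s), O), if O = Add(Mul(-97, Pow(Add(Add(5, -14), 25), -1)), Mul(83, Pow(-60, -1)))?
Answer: Rational(-58971, 4) ≈ -14743.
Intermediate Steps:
Function('I')(o) = 0
O = Rational(-1787, 240) (O = Add(Mul(-97, Pow(Add(-9, 25), -1)), Mul(83, Rational(-1, 60))) = Add(Mul(-97, Pow(16, -1)), Rational(-83, 60)) = Add(Mul(-97, Rational(1, 16)), Rational(-83, 60)) = Add(Rational(-97, 16), Rational(-83, 60)) = Rational(-1787, 240) ≈ -7.4458)
s = 55
Mul(Mul(Pow(Add(-6, Function('I')(6)), 2), s), O) = Mul(Mul(Pow(Add(-6, 0), 2), 55), Rational(-1787, 240)) = Mul(Mul(Pow(-6, 2), 55), Rational(-1787, 240)) = Mul(Mul(36, 55), Rational(-1787, 240)) = Mul(1980, Rational(-1787, 240)) = Rational(-58971, 4)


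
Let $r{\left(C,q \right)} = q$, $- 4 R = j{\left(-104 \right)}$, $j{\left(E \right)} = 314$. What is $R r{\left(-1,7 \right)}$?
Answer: $- \frac{1099}{2} \approx -549.5$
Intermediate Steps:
$R = - \frac{157}{2}$ ($R = \left(- \frac{1}{4}\right) 314 = - \frac{157}{2} \approx -78.5$)
$R r{\left(-1,7 \right)} = \left(- \frac{157}{2}\right) 7 = - \frac{1099}{2}$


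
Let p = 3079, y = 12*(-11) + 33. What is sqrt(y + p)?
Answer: 2*sqrt(745) ≈ 54.589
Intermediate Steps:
y = -99 (y = -132 + 33 = -99)
sqrt(y + p) = sqrt(-99 + 3079) = sqrt(2980) = 2*sqrt(745)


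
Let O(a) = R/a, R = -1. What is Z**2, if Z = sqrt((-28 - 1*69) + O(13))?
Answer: -1262/13 ≈ -97.077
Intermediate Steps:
O(a) = -1/a
Z = I*sqrt(16406)/13 (Z = sqrt((-28 - 1*69) - 1/13) = sqrt((-28 - 69) - 1*1/13) = sqrt(-97 - 1/13) = sqrt(-1262/13) = I*sqrt(16406)/13 ≈ 9.8528*I)
Z**2 = (I*sqrt(16406)/13)**2 = -1262/13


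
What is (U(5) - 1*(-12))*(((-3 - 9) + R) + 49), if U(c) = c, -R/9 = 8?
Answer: -595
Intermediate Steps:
R = -72 (R = -9*8 = -72)
(U(5) - 1*(-12))*(((-3 - 9) + R) + 49) = (5 - 1*(-12))*(((-3 - 9) - 72) + 49) = (5 + 12)*((-12 - 72) + 49) = 17*(-84 + 49) = 17*(-35) = -595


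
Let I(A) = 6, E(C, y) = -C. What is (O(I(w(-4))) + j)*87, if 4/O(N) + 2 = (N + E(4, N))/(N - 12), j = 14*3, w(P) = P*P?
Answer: 24534/7 ≈ 3504.9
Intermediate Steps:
w(P) = P²
j = 42
O(N) = 4/(-2 + (-4 + N)/(-12 + N)) (O(N) = 4/(-2 + (N - 1*4)/(N - 12)) = 4/(-2 + (N - 4)/(-12 + N)) = 4/(-2 + (-4 + N)/(-12 + N)))
(O(I(w(-4))) + j)*87 = (4*(12 - 1*6)/(-20 + 6) + 42)*87 = (4*(12 - 6)/(-14) + 42)*87 = (4*(-1/14)*6 + 42)*87 = (-12/7 + 42)*87 = (282/7)*87 = 24534/7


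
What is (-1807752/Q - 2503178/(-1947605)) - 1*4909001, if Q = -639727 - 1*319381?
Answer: -2292457236562929289/466990884085 ≈ -4.9090e+6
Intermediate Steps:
Q = -959108 (Q = -639727 - 319381 = -959108)
(-1807752/Q - 2503178/(-1947605)) - 1*4909001 = (-1807752/(-959108) - 2503178/(-1947605)) - 1*4909001 = (-1807752*(-1/959108) - 2503178*(-1/1947605)) - 4909001 = (451938/239777 + 2503178/1947605) - 4909001 = 1480401219796/466990884085 - 4909001 = -2292457236562929289/466990884085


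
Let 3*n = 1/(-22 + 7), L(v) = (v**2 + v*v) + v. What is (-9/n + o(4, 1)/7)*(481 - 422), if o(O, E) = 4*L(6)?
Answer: 185673/7 ≈ 26525.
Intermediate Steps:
L(v) = v + 2*v**2 (L(v) = (v**2 + v**2) + v = 2*v**2 + v = v + 2*v**2)
o(O, E) = 312 (o(O, E) = 4*(6*(1 + 2*6)) = 4*(6*(1 + 12)) = 4*(6*13) = 4*78 = 312)
n = -1/45 (n = 1/(3*(-22 + 7)) = (1/3)/(-15) = (1/3)*(-1/15) = -1/45 ≈ -0.022222)
(-9/n + o(4, 1)/7)*(481 - 422) = (-9/(-1/45) + 312/7)*(481 - 422) = (-9*(-45) + 312*(1/7))*59 = (405 + 312/7)*59 = (3147/7)*59 = 185673/7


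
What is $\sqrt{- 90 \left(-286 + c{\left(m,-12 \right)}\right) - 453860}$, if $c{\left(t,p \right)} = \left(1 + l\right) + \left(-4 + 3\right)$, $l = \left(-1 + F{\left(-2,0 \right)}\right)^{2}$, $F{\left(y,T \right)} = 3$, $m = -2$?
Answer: $8 i \sqrt{6695} \approx 654.58 i$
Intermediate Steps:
$l = 4$ ($l = \left(-1 + 3\right)^{2} = 2^{2} = 4$)
$c{\left(t,p \right)} = 4$ ($c{\left(t,p \right)} = \left(1 + 4\right) + \left(-4 + 3\right) = 5 - 1 = 4$)
$\sqrt{- 90 \left(-286 + c{\left(m,-12 \right)}\right) - 453860} = \sqrt{- 90 \left(-286 + 4\right) - 453860} = \sqrt{\left(-90\right) \left(-282\right) - 453860} = \sqrt{25380 - 453860} = \sqrt{-428480} = 8 i \sqrt{6695}$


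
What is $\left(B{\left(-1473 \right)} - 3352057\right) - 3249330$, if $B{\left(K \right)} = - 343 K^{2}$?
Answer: $-750818434$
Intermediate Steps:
$\left(B{\left(-1473 \right)} - 3352057\right) - 3249330 = \left(- 343 \left(-1473\right)^{2} - 3352057\right) - 3249330 = \left(\left(-343\right) 2169729 - 3352057\right) - 3249330 = \left(-744217047 - 3352057\right) - 3249330 = -747569104 - 3249330 = -750818434$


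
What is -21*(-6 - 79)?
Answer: 1785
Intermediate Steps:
-21*(-6 - 79) = -21*(-85) = 1785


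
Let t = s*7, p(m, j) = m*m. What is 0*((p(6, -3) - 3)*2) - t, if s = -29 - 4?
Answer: 231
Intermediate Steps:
p(m, j) = m²
s = -33
t = -231 (t = -33*7 = -231)
0*((p(6, -3) - 3)*2) - t = 0*((6² - 3)*2) - 1*(-231) = 0*((36 - 3)*2) + 231 = 0*(33*2) + 231 = 0*66 + 231 = 0 + 231 = 231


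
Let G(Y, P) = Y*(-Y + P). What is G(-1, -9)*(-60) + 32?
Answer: -448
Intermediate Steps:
G(Y, P) = Y*(P - Y)
G(-1, -9)*(-60) + 32 = -(-9 - 1*(-1))*(-60) + 32 = -(-9 + 1)*(-60) + 32 = -1*(-8)*(-60) + 32 = 8*(-60) + 32 = -480 + 32 = -448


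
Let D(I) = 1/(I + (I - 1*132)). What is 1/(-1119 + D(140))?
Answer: -148/165611 ≈ -0.00089366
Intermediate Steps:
D(I) = 1/(-132 + 2*I) (D(I) = 1/(I + (I - 132)) = 1/(I + (-132 + I)) = 1/(-132 + 2*I))
1/(-1119 + D(140)) = 1/(-1119 + 1/(2*(-66 + 140))) = 1/(-1119 + (½)/74) = 1/(-1119 + (½)*(1/74)) = 1/(-1119 + 1/148) = 1/(-165611/148) = -148/165611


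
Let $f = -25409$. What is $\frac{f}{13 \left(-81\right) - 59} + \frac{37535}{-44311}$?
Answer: $\frac{1084159279}{49273832} \approx 22.003$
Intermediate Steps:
$\frac{f}{13 \left(-81\right) - 59} + \frac{37535}{-44311} = - \frac{25409}{13 \left(-81\right) - 59} + \frac{37535}{-44311} = - \frac{25409}{-1053 - 59} + 37535 \left(- \frac{1}{44311}\right) = - \frac{25409}{-1112} - \frac{37535}{44311} = \left(-25409\right) \left(- \frac{1}{1112}\right) - \frac{37535}{44311} = \frac{25409}{1112} - \frac{37535}{44311} = \frac{1084159279}{49273832}$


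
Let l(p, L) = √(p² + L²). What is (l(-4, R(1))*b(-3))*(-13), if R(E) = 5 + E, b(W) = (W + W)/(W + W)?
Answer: -26*√13 ≈ -93.744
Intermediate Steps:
b(W) = 1 (b(W) = (2*W)/((2*W)) = (2*W)*(1/(2*W)) = 1)
l(p, L) = √(L² + p²)
(l(-4, R(1))*b(-3))*(-13) = (√((5 + 1)² + (-4)²)*1)*(-13) = (√(6² + 16)*1)*(-13) = (√(36 + 16)*1)*(-13) = (√52*1)*(-13) = ((2*√13)*1)*(-13) = (2*√13)*(-13) = -26*√13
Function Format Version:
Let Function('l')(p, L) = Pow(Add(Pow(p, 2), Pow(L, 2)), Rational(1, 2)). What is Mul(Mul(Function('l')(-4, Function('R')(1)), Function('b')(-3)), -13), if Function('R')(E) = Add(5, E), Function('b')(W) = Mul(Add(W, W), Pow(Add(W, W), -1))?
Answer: Mul(-26, Pow(13, Rational(1, 2))) ≈ -93.744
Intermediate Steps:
Function('b')(W) = 1 (Function('b')(W) = Mul(Mul(2, W), Pow(Mul(2, W), -1)) = Mul(Mul(2, W), Mul(Rational(1, 2), Pow(W, -1))) = 1)
Function('l')(p, L) = Pow(Add(Pow(L, 2), Pow(p, 2)), Rational(1, 2))
Mul(Mul(Function('l')(-4, Function('R')(1)), Function('b')(-3)), -13) = Mul(Mul(Pow(Add(Pow(Add(5, 1), 2), Pow(-4, 2)), Rational(1, 2)), 1), -13) = Mul(Mul(Pow(Add(Pow(6, 2), 16), Rational(1, 2)), 1), -13) = Mul(Mul(Pow(Add(36, 16), Rational(1, 2)), 1), -13) = Mul(Mul(Pow(52, Rational(1, 2)), 1), -13) = Mul(Mul(Mul(2, Pow(13, Rational(1, 2))), 1), -13) = Mul(Mul(2, Pow(13, Rational(1, 2))), -13) = Mul(-26, Pow(13, Rational(1, 2)))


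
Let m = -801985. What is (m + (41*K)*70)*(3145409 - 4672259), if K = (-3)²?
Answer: 1185072261750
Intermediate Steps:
K = 9
(m + (41*K)*70)*(3145409 - 4672259) = (-801985 + (41*9)*70)*(3145409 - 4672259) = (-801985 + 369*70)*(-1526850) = (-801985 + 25830)*(-1526850) = -776155*(-1526850) = 1185072261750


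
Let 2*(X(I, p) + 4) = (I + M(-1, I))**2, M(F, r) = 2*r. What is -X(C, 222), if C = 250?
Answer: -281246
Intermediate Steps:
X(I, p) = -4 + 9*I**2/2 (X(I, p) = -4 + (I + 2*I)**2/2 = -4 + (3*I)**2/2 = -4 + (9*I**2)/2 = -4 + 9*I**2/2)
-X(C, 222) = -(-4 + (9/2)*250**2) = -(-4 + (9/2)*62500) = -(-4 + 281250) = -1*281246 = -281246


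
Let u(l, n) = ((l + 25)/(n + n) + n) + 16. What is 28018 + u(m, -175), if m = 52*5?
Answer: 1950073/70 ≈ 27858.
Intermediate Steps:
m = 260
u(l, n) = 16 + n + (25 + l)/(2*n) (u(l, n) = ((25 + l)/((2*n)) + n) + 16 = ((25 + l)*(1/(2*n)) + n) + 16 = ((25 + l)/(2*n) + n) + 16 = (n + (25 + l)/(2*n)) + 16 = 16 + n + (25 + l)/(2*n))
28018 + u(m, -175) = 28018 + (½)*(25 + 260 + 2*(-175)*(16 - 175))/(-175) = 28018 + (½)*(-1/175)*(25 + 260 + 2*(-175)*(-159)) = 28018 + (½)*(-1/175)*(25 + 260 + 55650) = 28018 + (½)*(-1/175)*55935 = 28018 - 11187/70 = 1950073/70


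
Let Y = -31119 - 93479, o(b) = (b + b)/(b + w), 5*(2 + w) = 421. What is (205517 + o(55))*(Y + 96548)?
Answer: -1977317598300/343 ≈ -5.7648e+9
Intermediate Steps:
w = 411/5 (w = -2 + (1/5)*421 = -2 + 421/5 = 411/5 ≈ 82.200)
o(b) = 2*b/(411/5 + b) (o(b) = (b + b)/(b + 411/5) = (2*b)/(411/5 + b) = 2*b/(411/5 + b))
Y = -124598
(205517 + o(55))*(Y + 96548) = (205517 + 10*55/(411 + 5*55))*(-124598 + 96548) = (205517 + 10*55/(411 + 275))*(-28050) = (205517 + 10*55/686)*(-28050) = (205517 + 10*55*(1/686))*(-28050) = (205517 + 275/343)*(-28050) = (70492606/343)*(-28050) = -1977317598300/343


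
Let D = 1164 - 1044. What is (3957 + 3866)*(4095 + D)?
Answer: 32973945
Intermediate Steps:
D = 120
(3957 + 3866)*(4095 + D) = (3957 + 3866)*(4095 + 120) = 7823*4215 = 32973945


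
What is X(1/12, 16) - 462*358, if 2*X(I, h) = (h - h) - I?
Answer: -3969505/24 ≈ -1.6540e+5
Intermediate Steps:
X(I, h) = -I/2 (X(I, h) = ((h - h) - I)/2 = (0 - I)/2 = (-I)/2 = -I/2)
X(1/12, 16) - 462*358 = -½/12 - 462*358 = -½*1/12 - 165396 = -1/24 - 165396 = -3969505/24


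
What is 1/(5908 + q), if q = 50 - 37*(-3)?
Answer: 1/6069 ≈ 0.00016477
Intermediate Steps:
q = 161 (q = 50 + 111 = 161)
1/(5908 + q) = 1/(5908 + 161) = 1/6069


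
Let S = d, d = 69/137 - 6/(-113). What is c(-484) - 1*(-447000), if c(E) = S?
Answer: 6920015619/15481 ≈ 4.4700e+5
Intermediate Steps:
d = 8619/15481 (d = 69*(1/137) - 6*(-1/113) = 69/137 + 6/113 = 8619/15481 ≈ 0.55675)
S = 8619/15481 ≈ 0.55675
c(E) = 8619/15481
c(-484) - 1*(-447000) = 8619/15481 - 1*(-447000) = 8619/15481 + 447000 = 6920015619/15481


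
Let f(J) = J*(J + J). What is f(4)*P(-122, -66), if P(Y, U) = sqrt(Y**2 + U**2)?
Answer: 64*sqrt(4810) ≈ 4438.7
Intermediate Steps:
f(J) = 2*J**2 (f(J) = J*(2*J) = 2*J**2)
P(Y, U) = sqrt(U**2 + Y**2)
f(4)*P(-122, -66) = (2*4**2)*sqrt((-66)**2 + (-122)**2) = (2*16)*sqrt(4356 + 14884) = 32*sqrt(19240) = 32*(2*sqrt(4810)) = 64*sqrt(4810)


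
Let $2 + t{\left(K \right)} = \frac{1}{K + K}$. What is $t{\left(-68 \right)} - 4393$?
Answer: $- \frac{597721}{136} \approx -4395.0$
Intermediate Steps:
$t{\left(K \right)} = -2 + \frac{1}{2 K}$ ($t{\left(K \right)} = -2 + \frac{1}{K + K} = -2 + \frac{1}{2 K}$)
$t{\left(-68 \right)} - 4393 = \left(-2 + \frac{1}{2 \left(-68\right)}\right) - 4393 = \left(-2 + \frac{1}{2} \left(- \frac{1}{68}\right)\right) - 4393 = \left(-2 - \frac{1}{136}\right) - 4393 = - \frac{273}{136} - 4393 = - \frac{597721}{136}$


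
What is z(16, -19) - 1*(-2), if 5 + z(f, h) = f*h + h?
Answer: -326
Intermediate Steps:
z(f, h) = -5 + h + f*h (z(f, h) = -5 + (f*h + h) = -5 + (h + f*h) = -5 + h + f*h)
z(16, -19) - 1*(-2) = (-5 - 19 + 16*(-19)) - 1*(-2) = (-5 - 19 - 304) + 2 = -328 + 2 = -326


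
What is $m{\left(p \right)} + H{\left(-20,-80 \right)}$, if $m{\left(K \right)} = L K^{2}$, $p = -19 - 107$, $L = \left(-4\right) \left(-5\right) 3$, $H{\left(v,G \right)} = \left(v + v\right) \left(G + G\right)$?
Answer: $958960$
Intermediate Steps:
$H{\left(v,G \right)} = 4 G v$ ($H{\left(v,G \right)} = 2 v 2 G = 4 G v$)
$L = 60$ ($L = 20 \cdot 3 = 60$)
$p = -126$
$m{\left(K \right)} = 60 K^{2}$
$m{\left(p \right)} + H{\left(-20,-80 \right)} = 60 \left(-126\right)^{2} + 4 \left(-80\right) \left(-20\right) = 60 \cdot 15876 + 6400 = 952560 + 6400 = 958960$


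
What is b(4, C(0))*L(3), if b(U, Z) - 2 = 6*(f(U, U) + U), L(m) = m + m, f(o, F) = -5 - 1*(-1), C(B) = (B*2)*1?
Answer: 12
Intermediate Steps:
C(B) = 2*B (C(B) = (2*B)*1 = 2*B)
f(o, F) = -4 (f(o, F) = -5 + 1 = -4)
L(m) = 2*m
b(U, Z) = -22 + 6*U (b(U, Z) = 2 + 6*(-4 + U) = 2 + (-24 + 6*U) = -22 + 6*U)
b(4, C(0))*L(3) = (-22 + 6*4)*(2*3) = (-22 + 24)*6 = 2*6 = 12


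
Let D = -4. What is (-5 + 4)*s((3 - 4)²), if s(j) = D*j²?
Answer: 4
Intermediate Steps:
s(j) = -4*j²
(-5 + 4)*s((3 - 4)²) = (-5 + 4)*(-4*(3 - 4)⁴) = -(-4)*((-1)²)² = -(-4)*1² = -(-4) = -1*(-4) = 4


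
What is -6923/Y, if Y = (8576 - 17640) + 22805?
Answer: -989/1963 ≈ -0.50382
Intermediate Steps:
Y = 13741 (Y = -9064 + 22805 = 13741)
-6923/Y = -6923/13741 = -6923*1/13741 = -989/1963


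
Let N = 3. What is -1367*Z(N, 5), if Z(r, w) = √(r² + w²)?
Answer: -1367*√34 ≈ -7970.9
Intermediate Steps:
-1367*Z(N, 5) = -1367*√(3² + 5²) = -1367*√(9 + 25) = -1367*√34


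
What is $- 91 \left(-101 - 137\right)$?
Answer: $21658$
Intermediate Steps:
$- 91 \left(-101 - 137\right) = \left(-91\right) \left(-238\right) = 21658$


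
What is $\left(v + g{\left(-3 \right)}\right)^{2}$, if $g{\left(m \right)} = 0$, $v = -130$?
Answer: $16900$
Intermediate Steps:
$\left(v + g{\left(-3 \right)}\right)^{2} = \left(-130 + 0\right)^{2} = \left(-130\right)^{2} = 16900$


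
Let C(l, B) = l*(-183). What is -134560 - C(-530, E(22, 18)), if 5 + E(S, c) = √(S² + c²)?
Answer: -231550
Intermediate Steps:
E(S, c) = -5 + √(S² + c²)
C(l, B) = -183*l
-134560 - C(-530, E(22, 18)) = -134560 - (-183)*(-530) = -134560 - 1*96990 = -134560 - 96990 = -231550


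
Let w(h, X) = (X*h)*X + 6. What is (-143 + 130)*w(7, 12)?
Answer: -13182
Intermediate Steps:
w(h, X) = 6 + h*X**2 (w(h, X) = h*X**2 + 6 = 6 + h*X**2)
(-143 + 130)*w(7, 12) = (-143 + 130)*(6 + 7*12**2) = -13*(6 + 7*144) = -13*(6 + 1008) = -13*1014 = -13182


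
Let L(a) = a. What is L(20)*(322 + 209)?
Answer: 10620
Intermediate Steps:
L(20)*(322 + 209) = 20*(322 + 209) = 20*531 = 10620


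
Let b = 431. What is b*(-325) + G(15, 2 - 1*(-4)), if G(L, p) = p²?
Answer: -140039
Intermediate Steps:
b*(-325) + G(15, 2 - 1*(-4)) = 431*(-325) + (2 - 1*(-4))² = -140075 + (2 + 4)² = -140075 + 6² = -140075 + 36 = -140039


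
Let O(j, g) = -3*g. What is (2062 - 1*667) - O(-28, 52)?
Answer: 1551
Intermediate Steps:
(2062 - 1*667) - O(-28, 52) = (2062 - 1*667) - (-3)*52 = (2062 - 667) - 1*(-156) = 1395 + 156 = 1551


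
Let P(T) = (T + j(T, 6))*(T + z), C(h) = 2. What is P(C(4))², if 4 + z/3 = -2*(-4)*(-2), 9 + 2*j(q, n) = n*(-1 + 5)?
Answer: 303601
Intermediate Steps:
j(q, n) = -9/2 + 2*n (j(q, n) = -9/2 + (n*(-1 + 5))/2 = -9/2 + (n*4)/2 = -9/2 + (4*n)/2 = -9/2 + 2*n)
z = -60 (z = -12 + 3*(-2*(-4)*(-2)) = -12 + 3*(8*(-2)) = -12 + 3*(-16) = -12 - 48 = -60)
P(T) = (-60 + T)*(15/2 + T) (P(T) = (T + (-9/2 + 2*6))*(T - 60) = (T + (-9/2 + 12))*(-60 + T) = (T + 15/2)*(-60 + T) = (15/2 + T)*(-60 + T) = (-60 + T)*(15/2 + T))
P(C(4))² = (-450 + 2² - 105/2*2)² = (-450 + 4 - 105)² = (-551)² = 303601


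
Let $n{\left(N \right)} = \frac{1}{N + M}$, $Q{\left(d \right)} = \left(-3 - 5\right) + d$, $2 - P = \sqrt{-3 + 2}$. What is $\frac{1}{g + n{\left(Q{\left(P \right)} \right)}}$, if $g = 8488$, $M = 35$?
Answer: $\frac{7146925}{60663345553} - \frac{i}{60663345553} \approx 0.00011781 - 1.6484 \cdot 10^{-11} i$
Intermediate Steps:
$P = 2 - i$ ($P = 2 - \sqrt{-3 + 2} = 2 - \sqrt{-1} = 2 - i \approx 2.0 - 1.0 i$)
$Q{\left(d \right)} = -8 + d$
$n{\left(N \right)} = \frac{1}{35 + N}$ ($n{\left(N \right)} = \frac{1}{N + 35} = \frac{1}{35 + N}$)
$\frac{1}{g + n{\left(Q{\left(P \right)} \right)}} = \frac{1}{8488 + \frac{1}{35 - \left(6 + i\right)}} = \frac{1}{8488 + \frac{1}{29 - i}} = \frac{1}{8488 + \frac{29 + i}{842}}$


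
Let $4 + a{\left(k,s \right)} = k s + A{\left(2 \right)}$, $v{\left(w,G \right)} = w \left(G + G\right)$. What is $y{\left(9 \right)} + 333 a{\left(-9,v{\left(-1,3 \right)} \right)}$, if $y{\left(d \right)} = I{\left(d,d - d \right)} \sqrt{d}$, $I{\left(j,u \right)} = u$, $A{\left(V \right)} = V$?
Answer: $17316$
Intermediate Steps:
$v{\left(w,G \right)} = 2 G w$ ($v{\left(w,G \right)} = w 2 G = 2 G w$)
$a{\left(k,s \right)} = -2 + k s$ ($a{\left(k,s \right)} = -4 + \left(k s + 2\right) = -4 + \left(2 + k s\right) = -2 + k s$)
$y{\left(d \right)} = 0$ ($y{\left(d \right)} = \left(d - d\right) \sqrt{d} = 0 \sqrt{d} = 0$)
$y{\left(9 \right)} + 333 a{\left(-9,v{\left(-1,3 \right)} \right)} = 0 + 333 \left(-2 - 9 \cdot 2 \cdot 3 \left(-1\right)\right) = 0 + 333 \left(-2 - -54\right) = 0 + 333 \left(-2 + 54\right) = 0 + 333 \cdot 52 = 0 + 17316 = 17316$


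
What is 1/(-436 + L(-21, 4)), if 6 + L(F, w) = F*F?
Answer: -1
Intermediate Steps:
L(F, w) = -6 + F² (L(F, w) = -6 + F*F = -6 + F²)
1/(-436 + L(-21, 4)) = 1/(-436 + (-6 + (-21)²)) = 1/(-436 + (-6 + 441)) = 1/(-436 + 435) = 1/(-1) = -1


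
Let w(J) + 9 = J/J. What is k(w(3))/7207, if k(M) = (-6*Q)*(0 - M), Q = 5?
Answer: -240/7207 ≈ -0.033301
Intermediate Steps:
w(J) = -8 (w(J) = -9 + J/J = -9 + 1 = -8)
k(M) = 30*M (k(M) = (-6*5)*(0 - M) = -(-30)*M = 30*M)
k(w(3))/7207 = (30*(-8))/7207 = -240*1/7207 = -240/7207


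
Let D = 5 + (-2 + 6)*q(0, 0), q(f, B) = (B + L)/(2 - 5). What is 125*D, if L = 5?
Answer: -625/3 ≈ -208.33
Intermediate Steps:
q(f, B) = -5/3 - B/3 (q(f, B) = (B + 5)/(2 - 5) = (5 + B)/(-3) = (5 + B)*(-1/3) = -5/3 - B/3)
D = -5/3 (D = 5 + (-2 + 6)*(-5/3 - 1/3*0) = 5 + 4*(-5/3 + 0) = 5 + 4*(-5/3) = 5 - 20/3 = -5/3 ≈ -1.6667)
125*D = 125*(-5/3) = -625/3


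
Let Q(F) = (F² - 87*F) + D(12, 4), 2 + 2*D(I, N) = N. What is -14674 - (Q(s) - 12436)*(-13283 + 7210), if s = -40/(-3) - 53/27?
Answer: -58870268003/729 ≈ -8.0755e+7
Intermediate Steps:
s = 307/27 (s = -40*(-⅓) - 53*1/27 = 40/3 - 53/27 = 307/27 ≈ 11.370)
D(I, N) = -1 + N/2
Q(F) = 1 + F² - 87*F (Q(F) = (F² - 87*F) + (-1 + (½)*4) = (F² - 87*F) + (-1 + 2) = (F² - 87*F) + 1 = 1 + F² - 87*F)
-14674 - (Q(s) - 12436)*(-13283 + 7210) = -14674 - ((1 + (307/27)² - 87*307/27) - 12436)*(-13283 + 7210) = -14674 - ((1 + 94249/729 - 8903/9) - 12436)*(-6073) = -14674 - (-626165/729 - 12436)*(-6073) = -14674 - (-9692009)*(-6073)/729 = -14674 - 1*58859570657/729 = -14674 - 58859570657/729 = -58870268003/729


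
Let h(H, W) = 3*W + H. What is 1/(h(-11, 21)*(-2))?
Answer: -1/104 ≈ -0.0096154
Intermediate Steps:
h(H, W) = H + 3*W
1/(h(-11, 21)*(-2)) = 1/((-11 + 3*21)*(-2)) = 1/((-11 + 63)*(-2)) = 1/(52*(-2)) = 1/(-104) = -1/104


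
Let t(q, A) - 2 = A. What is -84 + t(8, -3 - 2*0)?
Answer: -85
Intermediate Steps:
t(q, A) = 2 + A
-84 + t(8, -3 - 2*0) = -84 + (2 + (-3 - 2*0)) = -84 + (2 + (-3 + 0)) = -84 + (2 - 3) = -84 - 1 = -85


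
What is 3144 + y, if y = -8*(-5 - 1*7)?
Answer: 3240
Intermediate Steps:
y = 96 (y = -8*(-5 - 7) = -8*(-12) = 96)
3144 + y = 3144 + 96 = 3240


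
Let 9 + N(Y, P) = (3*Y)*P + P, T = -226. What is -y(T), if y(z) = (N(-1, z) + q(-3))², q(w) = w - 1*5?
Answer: -189225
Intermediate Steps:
N(Y, P) = -9 + P + 3*P*Y (N(Y, P) = -9 + ((3*Y)*P + P) = -9 + (3*P*Y + P) = -9 + (P + 3*P*Y) = -9 + P + 3*P*Y)
q(w) = -5 + w (q(w) = w - 5 = -5 + w)
y(z) = (-17 - 2*z)² (y(z) = ((-9 + z + 3*z*(-1)) + (-5 - 3))² = ((-9 + z - 3*z) - 8)² = ((-9 - 2*z) - 8)² = (-17 - 2*z)²)
-y(T) = -(17 + 2*(-226))² = -(17 - 452)² = -1*(-435)² = -1*189225 = -189225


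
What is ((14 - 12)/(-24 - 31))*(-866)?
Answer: 1732/55 ≈ 31.491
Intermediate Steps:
((14 - 12)/(-24 - 31))*(-866) = (2/(-55))*(-866) = (2*(-1/55))*(-866) = -2/55*(-866) = 1732/55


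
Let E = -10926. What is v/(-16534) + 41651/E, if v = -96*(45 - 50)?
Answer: -346951057/90325242 ≈ -3.8411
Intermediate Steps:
v = 480 (v = -96*(-5) = 480)
v/(-16534) + 41651/E = 480/(-16534) + 41651/(-10926) = 480*(-1/16534) + 41651*(-1/10926) = -240/8267 - 41651/10926 = -346951057/90325242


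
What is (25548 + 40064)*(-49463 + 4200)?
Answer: -2969795956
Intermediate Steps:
(25548 + 40064)*(-49463 + 4200) = 65612*(-45263) = -2969795956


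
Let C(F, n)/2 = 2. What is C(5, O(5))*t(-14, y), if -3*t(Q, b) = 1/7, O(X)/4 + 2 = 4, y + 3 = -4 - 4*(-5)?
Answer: -4/21 ≈ -0.19048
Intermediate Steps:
y = 13 (y = -3 + (-4 - 4*(-5)) = -3 + (-4 + 20) = -3 + 16 = 13)
O(X) = 8 (O(X) = -8 + 4*4 = -8 + 16 = 8)
C(F, n) = 4 (C(F, n) = 2*2 = 4)
t(Q, b) = -1/21 (t(Q, b) = -1/3/7 = -1/3*1/7 = -1/21)
C(5, O(5))*t(-14, y) = 4*(-1/21) = -4/21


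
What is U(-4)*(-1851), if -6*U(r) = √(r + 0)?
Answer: 617*I ≈ 617.0*I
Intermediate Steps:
U(r) = -√r/6 (U(r) = -√(r + 0)/6 = -√r/6)
U(-4)*(-1851) = -I/3*(-1851) = 617*I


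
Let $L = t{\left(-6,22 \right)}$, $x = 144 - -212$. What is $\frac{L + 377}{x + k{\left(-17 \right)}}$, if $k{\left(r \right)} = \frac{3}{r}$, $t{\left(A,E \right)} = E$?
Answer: $\frac{6783}{6049} \approx 1.1213$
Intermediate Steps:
$x = 356$ ($x = 144 + 212 = 356$)
$L = 22$
$\frac{L + 377}{x + k{\left(-17 \right)}} = \frac{22 + 377}{356 + \frac{3}{-17}} = \frac{399}{356 + 3 \left(- \frac{1}{17}\right)} = \frac{399}{356 - \frac{3}{17}} = \frac{399}{\frac{6049}{17}} = 399 \cdot \frac{17}{6049} = \frac{6783}{6049}$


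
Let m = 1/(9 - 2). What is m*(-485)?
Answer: -485/7 ≈ -69.286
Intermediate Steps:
m = ⅐ (m = 1/7 = ⅐ ≈ 0.14286)
m*(-485) = (⅐)*(-485) = -485/7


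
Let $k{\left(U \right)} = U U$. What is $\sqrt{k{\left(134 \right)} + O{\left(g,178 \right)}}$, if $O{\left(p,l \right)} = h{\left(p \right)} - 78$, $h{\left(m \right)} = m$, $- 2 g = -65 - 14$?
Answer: $\frac{\sqrt{71670}}{2} \approx 133.86$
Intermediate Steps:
$g = \frac{79}{2}$ ($g = - \frac{-65 - 14}{2} = \left(- \frac{1}{2}\right) \left(-79\right) = \frac{79}{2} \approx 39.5$)
$k{\left(U \right)} = U^{2}$
$O{\left(p,l \right)} = -78 + p$ ($O{\left(p,l \right)} = p - 78 = -78 + p$)
$\sqrt{k{\left(134 \right)} + O{\left(g,178 \right)}} = \sqrt{134^{2} + \left(-78 + \frac{79}{2}\right)} = \sqrt{17956 - \frac{77}{2}} = \sqrt{\frac{35835}{2}} = \frac{\sqrt{71670}}{2}$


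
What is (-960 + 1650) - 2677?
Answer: -1987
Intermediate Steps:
(-960 + 1650) - 2677 = 690 - 2677 = -1987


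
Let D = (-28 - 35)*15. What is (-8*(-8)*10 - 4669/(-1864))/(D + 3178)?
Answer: 1197629/4162312 ≈ 0.28773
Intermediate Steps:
D = -945 (D = -63*15 = -945)
(-8*(-8)*10 - 4669/(-1864))/(D + 3178) = (-8*(-8)*10 - 4669/(-1864))/(-945 + 3178) = (64*10 - 4669*(-1/1864))/2233 = (640 + 4669/1864)*(1/2233) = (1197629/1864)*(1/2233) = 1197629/4162312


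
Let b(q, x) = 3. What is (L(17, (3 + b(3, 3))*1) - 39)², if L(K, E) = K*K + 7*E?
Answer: 85264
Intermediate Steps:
L(K, E) = K² + 7*E
(L(17, (3 + b(3, 3))*1) - 39)² = ((17² + 7*((3 + 3)*1)) - 39)² = ((289 + 7*(6*1)) - 39)² = ((289 + 7*6) - 39)² = ((289 + 42) - 39)² = (331 - 39)² = 292² = 85264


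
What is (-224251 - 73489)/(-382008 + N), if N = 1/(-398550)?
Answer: 118664277000/152249288401 ≈ 0.77941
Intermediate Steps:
N = -1/398550 ≈ -2.5091e-6
(-224251 - 73489)/(-382008 + N) = (-224251 - 73489)/(-382008 - 1/398550) = -297740/(-152249288401/398550) = -297740*(-398550/152249288401) = 118664277000/152249288401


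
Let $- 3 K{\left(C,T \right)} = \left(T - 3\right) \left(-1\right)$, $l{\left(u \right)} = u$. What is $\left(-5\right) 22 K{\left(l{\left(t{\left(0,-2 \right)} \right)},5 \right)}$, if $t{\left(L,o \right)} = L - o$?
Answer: $- \frac{220}{3} \approx -73.333$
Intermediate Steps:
$K{\left(C,T \right)} = -1 + \frac{T}{3}$ ($K{\left(C,T \right)} = - \frac{\left(T - 3\right) \left(-1\right)}{3} = - \frac{\left(-3 + T\right) \left(-1\right)}{3} = - \frac{3 - T}{3} = -1 + \frac{T}{3}$)
$\left(-5\right) 22 K{\left(l{\left(t{\left(0,-2 \right)} \right)},5 \right)} = \left(-5\right) 22 \left(-1 + \frac{1}{3} \cdot 5\right) = - 110 \left(-1 + \frac{5}{3}\right) = \left(-110\right) \frac{2}{3} = - \frac{220}{3}$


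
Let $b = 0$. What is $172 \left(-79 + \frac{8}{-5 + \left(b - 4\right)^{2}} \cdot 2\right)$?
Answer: $- \frac{146716}{11} \approx -13338.0$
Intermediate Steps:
$172 \left(-79 + \frac{8}{-5 + \left(b - 4\right)^{2}} \cdot 2\right) = 172 \left(-79 + \frac{8}{-5 + \left(0 - 4\right)^{2}} \cdot 2\right) = 172 \left(-79 + \frac{8}{-5 + \left(-4\right)^{2}} \cdot 2\right) = 172 \left(-79 + \frac{8}{-5 + 16} \cdot 2\right) = 172 \left(-79 + \frac{8}{11} \cdot 2\right) = 172 \left(-79 + \frac{16}{11}\right) = 172 \left(- \frac{853}{11}\right) = - \frac{146716}{11}$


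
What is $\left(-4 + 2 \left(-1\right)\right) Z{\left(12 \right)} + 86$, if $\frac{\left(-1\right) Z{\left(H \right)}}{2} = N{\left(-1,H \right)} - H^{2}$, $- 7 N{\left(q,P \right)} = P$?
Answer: $- \frac{11638}{7} \approx -1662.6$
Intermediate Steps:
$N{\left(q,P \right)} = - \frac{P}{7}$
$Z{\left(H \right)} = 2 H^{2} + \frac{2 H}{7}$ ($Z{\left(H \right)} = - 2 \left(- \frac{H}{7} - H^{2}\right) = - 2 \left(- H^{2} - \frac{H}{7}\right) = 2 H^{2} + \frac{2 H}{7}$)
$\left(-4 + 2 \left(-1\right)\right) Z{\left(12 \right)} + 86 = \left(-4 + 2 \left(-1\right)\right) \frac{2}{7} \cdot 12 \left(1 + 7 \cdot 12\right) + 86 = \left(-4 - 2\right) \frac{2}{7} \cdot 12 \left(1 + 84\right) + 86 = - 6 \cdot \frac{2}{7} \cdot 12 \cdot 85 + 86 = \left(-6\right) \frac{2040}{7} + 86 = - \frac{12240}{7} + 86 = - \frac{11638}{7}$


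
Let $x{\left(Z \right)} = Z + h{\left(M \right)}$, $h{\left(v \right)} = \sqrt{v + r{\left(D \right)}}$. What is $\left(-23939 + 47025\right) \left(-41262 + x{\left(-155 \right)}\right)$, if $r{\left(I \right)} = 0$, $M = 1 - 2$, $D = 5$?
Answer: $-956152862 + 23086 i \approx -9.5615 \cdot 10^{8} + 23086.0 i$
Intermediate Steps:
$M = -1$
$h{\left(v \right)} = \sqrt{v}$ ($h{\left(v \right)} = \sqrt{v + 0} = \sqrt{v}$)
$x{\left(Z \right)} = i + Z$ ($x{\left(Z \right)} = Z + \sqrt{-1} = Z + i = i + Z$)
$\left(-23939 + 47025\right) \left(-41262 + x{\left(-155 \right)}\right) = \left(-23939 + 47025\right) \left(-41262 - \left(155 - i\right)\right) = 23086 \left(-41262 - \left(155 - i\right)\right) = 23086 \left(-41417 + i\right) = -956152862 + 23086 i$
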